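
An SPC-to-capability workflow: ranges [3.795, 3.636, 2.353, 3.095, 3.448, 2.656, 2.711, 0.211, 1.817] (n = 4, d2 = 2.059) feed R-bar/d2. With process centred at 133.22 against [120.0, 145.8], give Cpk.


R_bar = (3.795 + 3.636 + 2.353 + 3.095 + 3.448 + 2.656 + 2.711 + 0.211 + 1.817) / 9 = 2.6357778
sigma = R_bar / d2 = 2.6357778 / 2.059 = 1.2801252
Cp = (USL - LSL)/(6*sigma) = (145.8 - 120.0)/(6*1.2801252) = 3.3590
Cpu = (145.8 - 133.22)/(3*1.2801252) = 3.2757
Cpl = (133.22 - 120.0)/(3*1.2801252) = 3.4424
Cpk = min(Cpu, Cpl) = 3.2757

3.2757


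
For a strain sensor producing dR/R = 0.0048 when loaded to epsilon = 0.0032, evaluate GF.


GF = (dR/R) / epsilon
= 0.0048 / 0.0032
= 1.5000

1.5000


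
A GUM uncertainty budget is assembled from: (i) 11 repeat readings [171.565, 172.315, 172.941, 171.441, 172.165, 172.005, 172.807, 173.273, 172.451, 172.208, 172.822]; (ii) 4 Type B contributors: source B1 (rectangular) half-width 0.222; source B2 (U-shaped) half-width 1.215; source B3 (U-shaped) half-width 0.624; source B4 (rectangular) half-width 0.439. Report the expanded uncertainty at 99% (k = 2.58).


mean = (171.565 + 172.315 + 172.941 + 171.441 + 172.165 + 172.005 + 172.807 + 173.273 + 172.451 + 172.208 + 172.822) / 11 = 172.363
s = sqrt(sum((x - mean)^2)/(n-1)) = 0.57081783
u_A = s / sqrt(n) = 0.57081783 / sqrt(11) = 0.17210805
u_B1 = 0.222 / sqrt(3) = 0.12817176
u_B2 = 1.215 / sqrt(2) = 0.85913474
u_B3 = 0.624 / sqrt(2) = 0.44123463
u_B4 = 0.439 / sqrt(3) = 0.25345677
uc = sqrt(0.17210805^2 + 0.12817176^2 + 0.85913474^2 + 0.44123463^2 + 0.25345677^2) = 1.0213178
U = k * uc = 2.58 * 1.0213178
U = 2.6350

2.6350


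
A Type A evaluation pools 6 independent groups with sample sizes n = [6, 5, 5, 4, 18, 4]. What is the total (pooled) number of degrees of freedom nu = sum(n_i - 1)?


nu = sum_i (n_i - 1)
nu = ((6 - 1) + (5 - 1) + (5 - 1) + (4 - 1) + (18 - 1) + (4 - 1))
nu = 5 + 4 + 4 + 3 + 17 + 3
nu = 36

36


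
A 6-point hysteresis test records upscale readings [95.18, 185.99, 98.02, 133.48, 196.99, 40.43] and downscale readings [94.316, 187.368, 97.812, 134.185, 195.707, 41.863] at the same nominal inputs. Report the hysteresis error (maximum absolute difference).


|95.18 - 94.316| = 0.8640
|185.99 - 187.368| = 1.3780
|98.02 - 97.812| = 0.2080
|133.48 - 134.185| = 0.7050
|196.99 - 195.707| = 1.2830
|40.43 - 41.863| = 1.4330
hysteresis = max(diffs) = 1.4330

1.4330


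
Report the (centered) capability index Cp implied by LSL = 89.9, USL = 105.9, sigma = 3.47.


Cp = (USL - LSL) / (6 * sigma)
= (105.9 - 89.9) / (6 * 3.47)
= 16.0000 / 20.8200
= 0.7685

0.7685


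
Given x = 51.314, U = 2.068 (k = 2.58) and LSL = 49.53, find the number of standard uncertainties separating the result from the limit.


u = U / k = 2.068 / 2.58 = 0.80155039
margin = |LSL - x| = |49.53 - 51.314| = 1.784
z = margin / u = 1.784 / 0.80155039
z = 2.2257

2.2257


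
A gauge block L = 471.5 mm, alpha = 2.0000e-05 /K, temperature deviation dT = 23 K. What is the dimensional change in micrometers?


dL = L * alpha * dT
= 471.5 * 2.0000e-05 * 23
= 0.2168900 mm
dL_um = 0.2168900 * 1000 = 216.8900 um

216.8900


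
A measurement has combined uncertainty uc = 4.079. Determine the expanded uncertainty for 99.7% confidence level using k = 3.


U = k * uc
U = 3 * 4.079
U = 12.2370

12.2370


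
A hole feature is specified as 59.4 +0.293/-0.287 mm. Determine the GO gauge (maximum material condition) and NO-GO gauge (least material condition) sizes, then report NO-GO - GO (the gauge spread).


GO = nominal - lower_tol (smallest hole = maximum material condition)
GO = 59.4 - 0.287 = 59.113
NO-GO = nominal + upper_tol (largest hole = least material condition)
NO-GO = 59.4 + 0.293 = 59.693
spread = NO-GO - GO = 59.693 - 59.113 = 0.5800

0.5800


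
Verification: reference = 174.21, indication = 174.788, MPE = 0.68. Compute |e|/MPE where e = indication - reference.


e = indication - reference = 174.788 - 174.21 = 0.5780
|e| = 0.5780
ratio = |e| / MPE = 0.5780 / 0.68
ratio = 0.8500

0.8500


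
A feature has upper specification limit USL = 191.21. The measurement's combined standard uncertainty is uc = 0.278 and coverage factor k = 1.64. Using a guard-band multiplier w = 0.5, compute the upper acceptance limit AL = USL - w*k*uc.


U = k * uc = 1.64 * 0.278 = 0.45592
guard band g = w * U = 0.5 * 0.45592 = 0.22796
AL = USL - g = 191.21 - 0.22796
AL = 190.9820

190.9820


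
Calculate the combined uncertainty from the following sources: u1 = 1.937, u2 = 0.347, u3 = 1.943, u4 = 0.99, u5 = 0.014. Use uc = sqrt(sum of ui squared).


uc = sqrt(1.937^2 + 0.347^2 + 1.943^2 + 0.99^2 + 0.014^2)
uc = sqrt(8.627923)
uc = 2.9373

2.9373


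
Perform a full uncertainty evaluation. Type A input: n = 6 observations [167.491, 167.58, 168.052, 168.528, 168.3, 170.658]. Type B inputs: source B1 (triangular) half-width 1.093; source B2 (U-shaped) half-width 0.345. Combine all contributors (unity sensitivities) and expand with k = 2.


mean = (167.491 + 167.58 + 168.052 + 168.528 + 168.3 + 170.658) / 6 = 168.4348333
s = sqrt(sum((x - mean)^2)/(n-1)) = 1.1608146
u_A = s / sqrt(n) = 1.1608146 / sqrt(6) = 0.47390058
u_B1 = 1.093 / sqrt(6) = 0.44621538
u_B2 = 0.345 / sqrt(2) = 0.24395184
uc = sqrt(0.47390058^2 + 0.44621538^2 + 0.24395184^2) = 0.69512763
U = k * uc = 2 * 0.69512763
U = 1.3903

1.3903


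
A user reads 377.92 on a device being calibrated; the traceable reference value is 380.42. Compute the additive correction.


Correction = standard - reading
= 380.42 - 377.92
= 2.5000

2.5000


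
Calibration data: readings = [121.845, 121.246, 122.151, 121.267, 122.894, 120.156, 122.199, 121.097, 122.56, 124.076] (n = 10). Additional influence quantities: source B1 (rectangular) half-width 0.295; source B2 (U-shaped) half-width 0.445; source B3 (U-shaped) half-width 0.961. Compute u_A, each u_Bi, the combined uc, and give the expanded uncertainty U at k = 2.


mean = (121.845 + 121.246 + 122.151 + 121.267 + 122.894 + 120.156 + 122.199 + 121.097 + 122.56 + 124.076) / 10 = 121.9491
s = sqrt(sum((x - mean)^2)/(n-1)) = 1.0956825
u_A = s / sqrt(n) = 1.0956825 / sqrt(10) = 0.34648523
u_B1 = 0.295 / sqrt(3) = 0.17031833
u_B2 = 0.445 / sqrt(2) = 0.31466252
u_B3 = 0.961 / sqrt(2) = 0.67952962
uc = sqrt(0.34648523^2 + 0.17031833^2 + 0.31466252^2 + 0.67952962^2) = 0.84251609
U = k * uc = 2 * 0.84251609
U = 1.6850

1.6850


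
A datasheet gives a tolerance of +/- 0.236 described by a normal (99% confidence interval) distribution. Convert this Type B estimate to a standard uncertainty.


u_B = half_width / 2.576
u_B = 0.236 / 2.576
u_B = 0.0916

0.0916


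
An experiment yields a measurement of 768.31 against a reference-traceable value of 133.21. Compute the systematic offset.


Systematic error = measured - true
= 768.31 - 133.21
= 635.1000

635.1000


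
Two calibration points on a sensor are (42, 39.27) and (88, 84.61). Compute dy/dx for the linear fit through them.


slope = (y2 - y1) / (x2 - x1)
= (84.61 - 39.27) / (88 - 42)
= 45.3400 / 46
= 0.9857

0.9857


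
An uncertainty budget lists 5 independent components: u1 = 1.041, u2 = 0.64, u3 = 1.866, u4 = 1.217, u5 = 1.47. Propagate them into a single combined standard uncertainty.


uc = sqrt(1.041^2 + 0.64^2 + 1.866^2 + 1.217^2 + 1.47^2)
uc = sqrt(8.617226)
uc = 2.9355

2.9355


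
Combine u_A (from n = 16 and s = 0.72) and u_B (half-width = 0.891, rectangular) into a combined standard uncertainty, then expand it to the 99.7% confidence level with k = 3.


u_A = s / sqrt(n) = 0.72 / sqrt(16) = 0.18
u_B = half_width / sqrt(3) = 0.891 / sqrt(3) = 0.51441909
uc = sqrt(u_A^2 + u_B^2) = sqrt(0.18^2 + 0.51441909^2) = 0.54500184
U = k * uc = 3 * 0.54500184
U = 1.6350

1.6350


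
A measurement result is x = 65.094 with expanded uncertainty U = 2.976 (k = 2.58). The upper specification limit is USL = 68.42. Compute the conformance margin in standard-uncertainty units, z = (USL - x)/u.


u = U / k = 2.976 / 2.58 = 1.1534884
margin = |USL - x| = |68.42 - 65.094| = 3.326
z = margin / u = 3.326 / 1.1534884
z = 2.8834

2.8834


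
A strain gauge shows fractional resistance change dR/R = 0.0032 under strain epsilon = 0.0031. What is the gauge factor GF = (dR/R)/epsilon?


GF = (dR/R) / epsilon
= 0.0032 / 0.0031
= 1.0323

1.0323


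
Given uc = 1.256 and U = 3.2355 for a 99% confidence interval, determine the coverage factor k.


k = U / uc
k = 3.2355 / 1.256
k = 2.576

2.576


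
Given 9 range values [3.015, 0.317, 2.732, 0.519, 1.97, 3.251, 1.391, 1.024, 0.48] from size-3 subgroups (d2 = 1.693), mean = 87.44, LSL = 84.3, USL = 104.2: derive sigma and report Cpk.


R_bar = (3.015 + 0.317 + 2.732 + 0.519 + 1.97 + 3.251 + 1.391 + 1.024 + 0.48) / 9 = 1.6332222
sigma = R_bar / d2 = 1.6332222 / 1.693 = 0.9646912
Cp = (USL - LSL)/(6*sigma) = (104.2 - 84.3)/(6*0.9646912) = 3.4381
Cpu = (104.2 - 87.44)/(3*0.9646912) = 5.7911
Cpl = (87.44 - 84.3)/(3*0.9646912) = 1.0850
Cpk = min(Cpu, Cpl) = 1.0850

1.0850


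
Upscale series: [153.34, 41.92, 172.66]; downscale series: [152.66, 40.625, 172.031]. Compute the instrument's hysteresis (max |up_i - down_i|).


|153.34 - 152.66| = 0.6800
|41.92 - 40.625| = 1.2950
|172.66 - 172.031| = 0.6290
hysteresis = max(diffs) = 1.2950

1.2950


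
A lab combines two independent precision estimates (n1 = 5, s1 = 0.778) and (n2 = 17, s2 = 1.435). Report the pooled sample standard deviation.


s_p = sqrt(((n1-1)*s1^2 + (n2-1)*s2^2) / (n1+n2-2))
numerator = (5-1)*0.778^2 + (17-1)*1.435^2 = 2.421136 + 32.9476 = 35.368736
denominator = 5 + 17 - 2 = 20
s_p^2 = 35.368736 / 20 = 1.7684368
s_p = sqrt(1.7684368) = 1.3298

1.3298


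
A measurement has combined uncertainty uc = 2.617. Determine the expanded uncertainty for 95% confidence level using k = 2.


U = k * uc
U = 2 * 2.617
U = 5.2340

5.2340


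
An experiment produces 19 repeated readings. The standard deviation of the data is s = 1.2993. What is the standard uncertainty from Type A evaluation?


u_A = s / sqrt(n)
u_A = 1.2993 / sqrt(19)
u_A = 1.2993 / 4.3588989
u_A = 0.2981

0.2981


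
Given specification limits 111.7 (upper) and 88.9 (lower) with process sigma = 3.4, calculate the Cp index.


Cp = (USL - LSL) / (6 * sigma)
= (111.7 - 88.9) / (6 * 3.4)
= 22.8000 / 20.4000
= 1.1176

1.1176


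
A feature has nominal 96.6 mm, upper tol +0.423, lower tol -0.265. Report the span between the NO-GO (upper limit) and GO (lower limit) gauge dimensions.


GO = nominal - lower_tol (smallest hole = maximum material condition)
GO = 96.6 - 0.265 = 96.335
NO-GO = nominal + upper_tol (largest hole = least material condition)
NO-GO = 96.6 + 0.423 = 97.023
spread = NO-GO - GO = 97.023 - 96.335 = 0.6880

0.6880


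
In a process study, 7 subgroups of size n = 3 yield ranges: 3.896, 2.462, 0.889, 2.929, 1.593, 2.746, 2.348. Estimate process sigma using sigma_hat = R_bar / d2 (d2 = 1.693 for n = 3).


R_bar = (3.896 + 2.462 + 0.889 + 2.929 + 1.593 + 2.746 + 2.348) / 7
R_bar = 16.863 / 7 = 2.409
sigma_hat = R_bar / d2 = 2.409 / 1.693 = 1.4229

1.4229


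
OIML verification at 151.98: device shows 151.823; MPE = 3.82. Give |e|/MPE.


e = indication - reference = 151.823 - 151.98 = -0.1570
|e| = 0.1570
ratio = |e| / MPE = 0.1570 / 3.82
ratio = 0.0411

0.0411


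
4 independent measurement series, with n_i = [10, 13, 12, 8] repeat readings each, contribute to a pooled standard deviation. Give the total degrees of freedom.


nu = sum_i (n_i - 1)
nu = ((10 - 1) + (13 - 1) + (12 - 1) + (8 - 1))
nu = 9 + 12 + 11 + 7
nu = 39

39


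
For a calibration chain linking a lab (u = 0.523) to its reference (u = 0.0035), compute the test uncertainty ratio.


TUR = u_lab / u_ref
= 0.523 / 0.0035
= 149.4286

149.4286


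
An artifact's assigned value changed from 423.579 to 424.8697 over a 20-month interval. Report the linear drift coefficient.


rate = (v2 - v1) / months
= (424.8697 - 423.579) / 20
= 1.2907 / 20
= 0.0645

0.0645


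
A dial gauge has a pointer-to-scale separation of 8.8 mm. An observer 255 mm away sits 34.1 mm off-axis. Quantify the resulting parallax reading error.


error = h * offset / d
= 8.8 * 34.1 / 255
= 1.1768

1.1768


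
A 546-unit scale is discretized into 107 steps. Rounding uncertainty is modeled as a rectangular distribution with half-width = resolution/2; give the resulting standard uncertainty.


resolution = range / divisions
resolution = 546 / 107 = 5.1028037
u_res = resolution / (2*sqrt(3))
u_res = 5.1028037 / 3.4641016
u_res = 1.4731

1.4731


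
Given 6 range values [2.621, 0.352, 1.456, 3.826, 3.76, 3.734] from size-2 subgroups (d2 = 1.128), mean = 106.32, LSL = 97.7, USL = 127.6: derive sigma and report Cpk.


R_bar = (2.621 + 0.352 + 1.456 + 3.826 + 3.76 + 3.734) / 6 = 2.6248333
sigma = R_bar / d2 = 2.6248333 / 1.128 = 2.3269799
Cp = (USL - LSL)/(6*sigma) = (127.6 - 97.7)/(6*2.3269799) = 2.1415
Cpu = (127.6 - 106.32)/(3*2.3269799) = 3.0483
Cpl = (106.32 - 97.7)/(3*2.3269799) = 1.2348
Cpk = min(Cpu, Cpl) = 1.2348

1.2348


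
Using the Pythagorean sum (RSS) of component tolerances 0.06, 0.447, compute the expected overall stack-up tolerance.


RSS = sqrt(0.06^2 + 0.447^2)
= sqrt(0.203409)
= 0.4510

0.4510


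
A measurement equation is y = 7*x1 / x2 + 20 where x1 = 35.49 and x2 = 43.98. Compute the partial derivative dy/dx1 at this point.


y = 7*x1 / x2 + 20
dy/dx1 = 7/x2
Evaluate at x2 = 43.98: c1 = 7 / 43.98
c1 = 0.1592

0.1592


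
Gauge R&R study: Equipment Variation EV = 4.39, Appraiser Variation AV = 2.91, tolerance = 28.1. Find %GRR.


GRR = sqrt(EV^2 + AV^2) = sqrt(4.39^2 + 2.91^2) = 5.2668966
%GRR = GRR / tol * 100 = 5.2668966 / 28.1 * 100
%GRR = 18.7434

18.7434


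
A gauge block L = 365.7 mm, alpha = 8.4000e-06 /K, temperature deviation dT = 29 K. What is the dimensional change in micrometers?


dL = L * alpha * dT
= 365.7 * 8.4000e-06 * 29
= 0.0890845 mm
dL_um = 0.0890845 * 1000 = 89.0845 um

89.0845


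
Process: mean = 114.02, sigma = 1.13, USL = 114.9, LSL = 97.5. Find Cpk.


Cpu = (USL - mean) / (3*sigma) = (114.9 - 114.02) / (3*1.13) = 0.2596
Cpl = (mean - LSL) / (3*sigma) = (114.02 - 97.5) / (3*1.13) = 4.8732
Cpk = min(Cpu, Cpl) = 0.2596

0.2596


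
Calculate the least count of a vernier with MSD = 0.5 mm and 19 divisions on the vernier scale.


LC = MSD / n_div
= 0.5 / 19
= 0.0263

0.0263


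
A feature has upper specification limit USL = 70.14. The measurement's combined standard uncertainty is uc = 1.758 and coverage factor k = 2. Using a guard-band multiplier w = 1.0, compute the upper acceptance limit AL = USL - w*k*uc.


U = k * uc = 2 * 1.758 = 3.516
guard band g = w * U = 1.0 * 3.516 = 3.516
AL = USL - g = 70.14 - 3.516
AL = 66.6240

66.6240


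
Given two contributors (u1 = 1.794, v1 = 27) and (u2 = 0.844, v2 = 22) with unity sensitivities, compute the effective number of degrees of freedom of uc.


uc = sqrt(u1^2 + u2^2) = sqrt(1.794^2 + 0.844^2) = 1.9826175
v_eff = uc^4 / (u1^4/v1 + u2^4/v2)
= 1.9826175^4 / (1.794^4/27 + 0.844^4/22)
= 15.45097 / 0.40670653
v_eff = 37.9905

37.9905


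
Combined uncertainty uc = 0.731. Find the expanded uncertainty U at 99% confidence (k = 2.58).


U = k * uc
U = 2.58 * 0.731
U = 1.8860

1.8860


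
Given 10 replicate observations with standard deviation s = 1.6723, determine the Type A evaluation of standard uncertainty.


u_A = s / sqrt(n)
u_A = 1.6723 / sqrt(10)
u_A = 1.6723 / 3.1622777
u_A = 0.5288

0.5288


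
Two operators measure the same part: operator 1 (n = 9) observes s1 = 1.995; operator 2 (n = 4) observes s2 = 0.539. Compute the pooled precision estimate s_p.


s_p = sqrt(((n1-1)*s1^2 + (n2-1)*s2^2) / (n1+n2-2))
numerator = (9-1)*1.995^2 + (4-1)*0.539^2 = 31.8402 + 0.871563 = 32.711763
denominator = 9 + 4 - 2 = 11
s_p^2 = 32.711763 / 11 = 2.9737966
s_p = sqrt(2.9737966) = 1.7245

1.7245


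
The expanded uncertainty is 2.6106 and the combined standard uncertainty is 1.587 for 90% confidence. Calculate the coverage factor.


k = U / uc
k = 2.6106 / 1.587
k = 1.645

1.645


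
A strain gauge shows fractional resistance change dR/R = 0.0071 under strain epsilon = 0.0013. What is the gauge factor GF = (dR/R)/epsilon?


GF = (dR/R) / epsilon
= 0.0071 / 0.0013
= 5.4615

5.4615


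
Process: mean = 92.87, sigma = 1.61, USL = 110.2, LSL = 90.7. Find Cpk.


Cpu = (USL - mean) / (3*sigma) = (110.2 - 92.87) / (3*1.61) = 3.5880
Cpl = (mean - LSL) / (3*sigma) = (92.87 - 90.7) / (3*1.61) = 0.4493
Cpk = min(Cpu, Cpl) = 0.4493

0.4493


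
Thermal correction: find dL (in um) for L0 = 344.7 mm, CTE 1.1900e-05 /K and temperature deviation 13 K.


dL = L * alpha * dT
= 344.7 * 1.1900e-05 * 13
= 0.0533251 mm
dL_um = 0.0533251 * 1000 = 53.3251 um

53.3251


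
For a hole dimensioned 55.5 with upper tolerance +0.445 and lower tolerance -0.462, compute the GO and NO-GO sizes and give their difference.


GO = nominal - lower_tol (smallest hole = maximum material condition)
GO = 55.5 - 0.462 = 55.038
NO-GO = nominal + upper_tol (largest hole = least material condition)
NO-GO = 55.5 + 0.445 = 55.945
spread = NO-GO - GO = 55.945 - 55.038 = 0.9070

0.9070


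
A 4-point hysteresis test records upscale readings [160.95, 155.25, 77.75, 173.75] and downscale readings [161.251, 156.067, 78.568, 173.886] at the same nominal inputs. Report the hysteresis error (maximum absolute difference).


|160.95 - 161.251| = 0.3010
|155.25 - 156.067| = 0.8170
|77.75 - 78.568| = 0.8180
|173.75 - 173.886| = 0.1360
hysteresis = max(diffs) = 0.8180

0.8180


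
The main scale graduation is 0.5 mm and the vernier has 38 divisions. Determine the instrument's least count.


LC = MSD / n_div
= 0.5 / 38
= 0.0132

0.0132


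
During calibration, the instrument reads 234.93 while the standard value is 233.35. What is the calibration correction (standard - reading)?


Correction = standard - reading
= 233.35 - 234.93
= -1.5800

-1.5800


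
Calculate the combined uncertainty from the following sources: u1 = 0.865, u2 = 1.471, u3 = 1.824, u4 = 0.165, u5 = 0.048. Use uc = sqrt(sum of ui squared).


uc = sqrt(0.865^2 + 1.471^2 + 1.824^2 + 0.165^2 + 0.048^2)
uc = sqrt(6.268571)
uc = 2.5037

2.5037


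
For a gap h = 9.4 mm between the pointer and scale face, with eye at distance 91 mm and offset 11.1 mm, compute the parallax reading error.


error = h * offset / d
= 9.4 * 11.1 / 91
= 1.1466

1.1466


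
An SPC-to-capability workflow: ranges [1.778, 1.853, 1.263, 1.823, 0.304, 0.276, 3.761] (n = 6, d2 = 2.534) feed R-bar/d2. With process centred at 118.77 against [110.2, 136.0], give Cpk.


R_bar = (1.778 + 1.853 + 1.263 + 1.823 + 0.304 + 0.276 + 3.761) / 7 = 1.5797143
sigma = R_bar / d2 = 1.5797143 / 2.534 = 0.62340738
Cp = (USL - LSL)/(6*sigma) = (136.0 - 110.2)/(6*0.62340738) = 6.8976
Cpu = (136.0 - 118.77)/(3*0.62340738) = 9.2128
Cpl = (118.77 - 110.2)/(3*0.62340738) = 4.5823
Cpk = min(Cpu, Cpl) = 4.5823

4.5823


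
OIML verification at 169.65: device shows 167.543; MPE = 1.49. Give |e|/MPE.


e = indication - reference = 167.543 - 169.65 = -2.1070
|e| = 2.1070
ratio = |e| / MPE = 2.1070 / 1.49
ratio = 1.4141

1.4141


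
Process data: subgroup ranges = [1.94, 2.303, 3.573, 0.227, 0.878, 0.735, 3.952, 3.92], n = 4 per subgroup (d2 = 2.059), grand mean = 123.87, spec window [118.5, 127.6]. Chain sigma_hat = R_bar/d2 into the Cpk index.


R_bar = (1.94 + 2.303 + 3.573 + 0.227 + 0.878 + 0.735 + 3.952 + 3.92) / 8 = 2.191
sigma = R_bar / d2 = 2.191 / 2.059 = 1.0641088
Cp = (USL - LSL)/(6*sigma) = (127.6 - 118.5)/(6*1.0641088) = 1.4253
Cpu = (127.6 - 123.87)/(3*1.0641088) = 1.1684
Cpl = (123.87 - 118.5)/(3*1.0641088) = 1.6822
Cpk = min(Cpu, Cpl) = 1.1684

1.1684


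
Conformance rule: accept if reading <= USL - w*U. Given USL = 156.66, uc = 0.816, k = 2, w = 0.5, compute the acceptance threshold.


U = k * uc = 2 * 0.816 = 1.632
guard band g = w * U = 0.5 * 1.632 = 0.816
AL = USL - g = 156.66 - 0.816
AL = 155.8440

155.8440


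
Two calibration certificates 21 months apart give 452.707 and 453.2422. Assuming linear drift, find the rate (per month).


rate = (v2 - v1) / months
= (453.2422 - 452.707) / 21
= 0.5352 / 21
= 0.0255

0.0255


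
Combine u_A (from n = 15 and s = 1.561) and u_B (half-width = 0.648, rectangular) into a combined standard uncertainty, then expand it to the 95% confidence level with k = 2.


u_A = s / sqrt(n) = 1.561 / sqrt(15) = 0.40304847
u_B = half_width / sqrt(3) = 0.648 / sqrt(3) = 0.37412297
uc = sqrt(u_A^2 + u_B^2) = sqrt(0.40304847^2 + 0.37412297^2) = 0.54992369
U = k * uc = 2 * 0.54992369
U = 1.0998

1.0998


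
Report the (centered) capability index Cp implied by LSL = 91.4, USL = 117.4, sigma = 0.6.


Cp = (USL - LSL) / (6 * sigma)
= (117.4 - 91.4) / (6 * 0.6)
= 26.0000 / 3.6000
= 7.2222

7.2222


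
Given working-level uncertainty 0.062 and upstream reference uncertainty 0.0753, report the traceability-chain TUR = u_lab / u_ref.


TUR = u_lab / u_ref
= 0.062 / 0.0753
= 0.8234

0.8234


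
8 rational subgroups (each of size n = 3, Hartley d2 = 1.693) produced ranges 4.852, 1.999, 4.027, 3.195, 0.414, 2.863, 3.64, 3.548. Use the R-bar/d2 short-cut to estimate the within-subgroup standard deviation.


R_bar = (4.852 + 1.999 + 4.027 + 3.195 + 0.414 + 2.863 + 3.64 + 3.548) / 8
R_bar = 24.538 / 8 = 3.06725
sigma_hat = R_bar / d2 = 3.06725 / 1.693 = 1.8117

1.8117


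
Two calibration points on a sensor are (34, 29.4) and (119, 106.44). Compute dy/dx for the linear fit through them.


slope = (y2 - y1) / (x2 - x1)
= (106.44 - 29.4) / (119 - 34)
= 77.0400 / 85
= 0.9064

0.9064


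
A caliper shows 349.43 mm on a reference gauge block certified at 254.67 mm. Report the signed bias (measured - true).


Systematic error = measured - true
= 349.43 - 254.67
= 94.7600

94.7600


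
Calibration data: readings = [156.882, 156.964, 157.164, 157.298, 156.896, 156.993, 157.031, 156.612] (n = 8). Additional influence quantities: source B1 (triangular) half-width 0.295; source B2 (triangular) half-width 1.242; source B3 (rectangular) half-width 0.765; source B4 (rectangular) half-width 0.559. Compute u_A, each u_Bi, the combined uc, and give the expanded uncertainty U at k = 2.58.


mean = (156.882 + 156.964 + 157.164 + 157.298 + 156.896 + 156.993 + 157.031 + 156.612) / 8 = 156.98
s = sqrt(sum((x - mean)^2)/(n-1)) = 0.20357168
u_A = s / sqrt(n) = 0.20357168 / sqrt(8) = 0.071973458
u_B1 = 0.295 / sqrt(6) = 0.12043325
u_B2 = 1.242 / sqrt(6) = 0.50704438
u_B3 = 0.765 / sqrt(3) = 0.44167296
u_B4 = 0.559 / sqrt(3) = 0.3227388
uc = sqrt(0.071973458^2 + 0.12043325^2 + 0.50704438^2 + 0.44167296^2 + 0.3227388^2) = 0.75895566
U = k * uc = 2.58 * 0.75895566
U = 1.9581

1.9581


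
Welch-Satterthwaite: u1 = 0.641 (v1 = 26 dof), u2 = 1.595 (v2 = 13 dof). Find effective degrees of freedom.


uc = sqrt(u1^2 + u2^2) = sqrt(0.641^2 + 1.595^2) = 1.718984
v_eff = uc^4 / (u1^4/v1 + u2^4/v2)
= 1.718984^4 / (0.641^4/26 + 1.595^4/13)
= 8.7314694 / 0.50434422
v_eff = 17.3125

17.3125


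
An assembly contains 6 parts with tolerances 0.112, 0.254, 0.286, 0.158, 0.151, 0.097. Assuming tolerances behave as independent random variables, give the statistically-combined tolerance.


RSS = sqrt(0.112^2 + 0.254^2 + 0.286^2 + 0.158^2 + 0.151^2 + 0.097^2)
= sqrt(0.21603)
= 0.4648

0.4648


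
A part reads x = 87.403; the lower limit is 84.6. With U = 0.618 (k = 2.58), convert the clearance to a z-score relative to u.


u = U / k = 0.618 / 2.58 = 0.23953488
margin = |LSL - x| = |84.6 - 87.403| = 2.803
z = margin / u = 2.803 / 0.23953488
z = 11.7018

11.7018


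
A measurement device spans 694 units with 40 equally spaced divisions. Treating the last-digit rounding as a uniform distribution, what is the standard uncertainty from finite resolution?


resolution = range / divisions
resolution = 694 / 40 = 17.35
u_res = resolution / (2*sqrt(3))
u_res = 17.35 / 3.4641016
u_res = 5.0085

5.0085


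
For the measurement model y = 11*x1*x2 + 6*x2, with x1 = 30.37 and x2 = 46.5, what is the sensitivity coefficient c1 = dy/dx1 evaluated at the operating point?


y = 11*x1*x2 + 6*x2
dy/dx1 = 11*x2
Evaluate at x2 = 46.5: c1 = 11 * 46.5
c1 = 511.5000

511.5000


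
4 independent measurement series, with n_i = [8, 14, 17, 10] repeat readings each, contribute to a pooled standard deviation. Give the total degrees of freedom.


nu = sum_i (n_i - 1)
nu = ((8 - 1) + (14 - 1) + (17 - 1) + (10 - 1))
nu = 7 + 13 + 16 + 9
nu = 45

45


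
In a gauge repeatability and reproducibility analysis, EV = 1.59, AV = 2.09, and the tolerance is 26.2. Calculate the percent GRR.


GRR = sqrt(EV^2 + AV^2) = sqrt(1.59^2 + 2.09^2) = 2.6260617
%GRR = GRR / tol * 100 = 2.6260617 / 26.2 * 100
%GRR = 10.0231

10.0231


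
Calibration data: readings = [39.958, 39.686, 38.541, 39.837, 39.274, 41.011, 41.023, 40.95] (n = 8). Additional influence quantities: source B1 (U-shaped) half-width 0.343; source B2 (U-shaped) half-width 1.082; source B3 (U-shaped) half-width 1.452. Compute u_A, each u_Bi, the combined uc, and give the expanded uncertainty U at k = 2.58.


mean = (39.958 + 39.686 + 38.541 + 39.837 + 39.274 + 41.011 + 41.023 + 40.95) / 8 = 40.035
s = sqrt(sum((x - mean)^2)/(n-1)) = 0.90585682
u_A = s / sqrt(n) = 0.90585682 / sqrt(8) = 0.32026875
u_B1 = 0.343 / sqrt(2) = 0.24253763
u_B2 = 1.082 / sqrt(2) = 0.76508954
u_B3 = 1.452 / sqrt(2) = 1.026719
uc = sqrt(0.32026875^2 + 0.24253763^2 + 0.76508954^2 + 1.026719^2) = 1.3419801
U = k * uc = 2.58 * 1.3419801
U = 3.4623

3.4623


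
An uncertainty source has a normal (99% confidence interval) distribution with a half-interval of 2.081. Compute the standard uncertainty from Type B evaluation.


u_B = half_width / 2.576
u_B = 2.081 / 2.576
u_B = 0.8078

0.8078


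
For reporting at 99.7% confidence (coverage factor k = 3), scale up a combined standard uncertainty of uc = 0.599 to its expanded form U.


U = k * uc
U = 3 * 0.599
U = 1.7970

1.7970


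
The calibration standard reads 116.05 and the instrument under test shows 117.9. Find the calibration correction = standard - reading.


Correction = standard - reading
= 116.05 - 117.9
= -1.8500

-1.8500


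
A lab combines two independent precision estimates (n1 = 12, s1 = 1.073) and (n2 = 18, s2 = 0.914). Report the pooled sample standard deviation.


s_p = sqrt(((n1-1)*s1^2 + (n2-1)*s2^2) / (n1+n2-2))
numerator = (12-1)*1.073^2 + (18-1)*0.914^2 = 12.664619 + 14.201732 = 26.866351
denominator = 12 + 18 - 2 = 28
s_p^2 = 26.866351 / 28 = 0.95951254
s_p = sqrt(0.95951254) = 0.9795

0.9795


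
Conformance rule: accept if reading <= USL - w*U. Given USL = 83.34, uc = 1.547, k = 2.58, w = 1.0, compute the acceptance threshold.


U = k * uc = 2.58 * 1.547 = 3.99126
guard band g = w * U = 1.0 * 3.99126 = 3.99126
AL = USL - g = 83.34 - 3.99126
AL = 79.3487

79.3487


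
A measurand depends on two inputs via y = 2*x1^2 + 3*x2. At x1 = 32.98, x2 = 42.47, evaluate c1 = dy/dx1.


y = 2*x1^2 + 3*x2
dy/dx1 = 2*2*x1
Evaluate at x1 = 32.98: c1 = 4 * 32.98
c1 = 131.9200

131.9200


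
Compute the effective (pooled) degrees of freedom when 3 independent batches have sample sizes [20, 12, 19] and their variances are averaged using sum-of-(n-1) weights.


nu = sum_i (n_i - 1)
nu = ((20 - 1) + (12 - 1) + (19 - 1))
nu = 19 + 11 + 18
nu = 48

48


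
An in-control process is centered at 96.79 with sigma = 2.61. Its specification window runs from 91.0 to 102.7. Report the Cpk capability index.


Cpu = (USL - mean) / (3*sigma) = (102.7 - 96.79) / (3*2.61) = 0.7548
Cpl = (mean - LSL) / (3*sigma) = (96.79 - 91.0) / (3*2.61) = 0.7395
Cpk = min(Cpu, Cpl) = 0.7395

0.7395


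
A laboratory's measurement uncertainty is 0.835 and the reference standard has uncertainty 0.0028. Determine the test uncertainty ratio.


TUR = u_lab / u_ref
= 0.835 / 0.0028
= 298.2143

298.2143


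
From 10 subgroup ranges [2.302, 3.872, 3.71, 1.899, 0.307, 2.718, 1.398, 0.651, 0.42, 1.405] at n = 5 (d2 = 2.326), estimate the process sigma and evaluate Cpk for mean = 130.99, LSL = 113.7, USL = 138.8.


R_bar = (2.302 + 3.872 + 3.71 + 1.899 + 0.307 + 2.718 + 1.398 + 0.651 + 0.42 + 1.405) / 10 = 1.8682
sigma = R_bar / d2 = 1.8682 / 2.326 = 0.80318143
Cp = (USL - LSL)/(6*sigma) = (138.8 - 113.7)/(6*0.80318143) = 5.2085
Cpu = (138.8 - 130.99)/(3*0.80318143) = 3.2413
Cpl = (130.99 - 113.7)/(3*0.80318143) = 7.1756
Cpk = min(Cpu, Cpl) = 3.2413

3.2413


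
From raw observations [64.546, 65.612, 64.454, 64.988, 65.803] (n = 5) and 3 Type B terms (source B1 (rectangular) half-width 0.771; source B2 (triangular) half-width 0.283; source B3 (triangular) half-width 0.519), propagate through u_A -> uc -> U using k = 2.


mean = (64.546 + 65.612 + 64.454 + 64.988 + 65.803) / 5 = 65.0806
s = sqrt(sum((x - mean)^2)/(n-1)) = 0.61058316
u_A = s / sqrt(n) = 0.61058316 / sqrt(5) = 0.27306109
u_B1 = 0.771 / sqrt(3) = 0.44513706
u_B2 = 0.283 / sqrt(6) = 0.11553427
u_B3 = 0.519 / sqrt(6) = 0.21188086
uc = sqrt(0.27306109^2 + 0.44513706^2 + 0.11553427^2 + 0.21188086^2) = 0.57528343
U = k * uc = 2 * 0.57528343
U = 1.1506

1.1506


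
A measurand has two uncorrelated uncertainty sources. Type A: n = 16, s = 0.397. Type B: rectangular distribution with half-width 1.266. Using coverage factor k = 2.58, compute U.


u_A = s / sqrt(n) = 0.397 / sqrt(16) = 0.09925
u_B = half_width / sqrt(3) = 1.266 / sqrt(3) = 0.73092544
uc = sqrt(u_A^2 + u_B^2) = sqrt(0.09925^2 + 0.73092544^2) = 0.73763308
U = k * uc = 2.58 * 0.73763308
U = 1.9031

1.9031


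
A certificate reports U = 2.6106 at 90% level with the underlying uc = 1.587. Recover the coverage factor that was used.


k = U / uc
k = 2.6106 / 1.587
k = 1.645

1.645


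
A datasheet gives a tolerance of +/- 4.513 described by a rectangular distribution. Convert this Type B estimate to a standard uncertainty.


u_B = half_width / sqrt(3)
u_B = 4.513 / 1.7320508
u_B = 2.6056

2.6056


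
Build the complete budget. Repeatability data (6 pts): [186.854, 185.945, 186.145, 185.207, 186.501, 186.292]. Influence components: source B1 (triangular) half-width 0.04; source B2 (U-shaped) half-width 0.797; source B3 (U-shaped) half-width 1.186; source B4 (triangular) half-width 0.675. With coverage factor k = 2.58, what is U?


mean = (186.854 + 185.945 + 186.145 + 185.207 + 186.501 + 186.292) / 6 = 186.1573333
s = sqrt(sum((x - mean)^2)/(n-1)) = 0.56034941
u_A = s / sqrt(n) = 0.56034941 / sqrt(6) = 0.22876169
u_B1 = 0.04 / sqrt(6) = 0.016329932
u_B2 = 0.797 / sqrt(2) = 0.5635641
u_B3 = 1.186 / sqrt(2) = 0.83862864
u_B4 = 0.675 / sqrt(6) = 0.2755676
uc = sqrt(0.22876169^2 + 0.016329932^2 + 0.5635641^2 + 0.83862864^2 + 0.2755676^2) = 1.0721187
U = k * uc = 2.58 * 1.0721187
U = 2.7661

2.7661


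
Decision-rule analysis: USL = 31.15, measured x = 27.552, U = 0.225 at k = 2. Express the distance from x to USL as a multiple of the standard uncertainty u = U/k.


u = U / k = 0.225 / 2 = 0.1125
margin = |USL - x| = |31.15 - 27.552| = 3.598
z = margin / u = 3.598 / 0.1125
z = 31.9822

31.9822


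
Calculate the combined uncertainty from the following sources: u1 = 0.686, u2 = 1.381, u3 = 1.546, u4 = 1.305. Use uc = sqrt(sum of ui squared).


uc = sqrt(0.686^2 + 1.381^2 + 1.546^2 + 1.305^2)
uc = sqrt(6.470898)
uc = 2.5438

2.5438


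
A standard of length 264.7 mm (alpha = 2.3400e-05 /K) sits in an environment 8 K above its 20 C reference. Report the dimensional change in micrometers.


dL = L * alpha * dT
= 264.7 * 2.3400e-05 * 8
= 0.0495518 mm
dL_um = 0.0495518 * 1000 = 49.5518 um

49.5518


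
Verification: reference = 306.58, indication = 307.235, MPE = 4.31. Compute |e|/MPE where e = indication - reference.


e = indication - reference = 307.235 - 306.58 = 0.6550
|e| = 0.6550
ratio = |e| / MPE = 0.6550 / 4.31
ratio = 0.1520

0.1520


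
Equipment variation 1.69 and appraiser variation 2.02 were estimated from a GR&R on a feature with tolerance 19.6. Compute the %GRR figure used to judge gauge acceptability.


GRR = sqrt(EV^2 + AV^2) = sqrt(1.69^2 + 2.02^2) = 2.6337236
%GRR = GRR / tol * 100 = 2.6337236 / 19.6 * 100
%GRR = 13.4374

13.4374


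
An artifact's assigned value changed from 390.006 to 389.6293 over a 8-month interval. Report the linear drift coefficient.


rate = (v2 - v1) / months
= (389.6293 - 390.006) / 8
= -0.3767 / 8
= -0.0471

-0.0471


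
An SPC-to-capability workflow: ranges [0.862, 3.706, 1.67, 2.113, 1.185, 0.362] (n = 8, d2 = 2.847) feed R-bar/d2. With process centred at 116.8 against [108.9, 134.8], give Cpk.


R_bar = (0.862 + 3.706 + 1.67 + 2.113 + 1.185 + 0.362) / 6 = 1.6496667
sigma = R_bar / d2 = 1.6496667 / 2.847 = 0.57944036
Cp = (USL - LSL)/(6*sigma) = (134.8 - 108.9)/(6*0.57944036) = 7.4497
Cpu = (134.8 - 116.8)/(3*0.57944036) = 10.3548
Cpl = (116.8 - 108.9)/(3*0.57944036) = 4.5446
Cpk = min(Cpu, Cpl) = 4.5446

4.5446


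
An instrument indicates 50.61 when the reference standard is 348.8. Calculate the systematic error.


Systematic error = measured - true
= 50.61 - 348.8
= -298.1900

-298.1900


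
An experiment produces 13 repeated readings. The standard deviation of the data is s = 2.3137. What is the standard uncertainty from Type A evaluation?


u_A = s / sqrt(n)
u_A = 2.3137 / sqrt(13)
u_A = 2.3137 / 3.6055513
u_A = 0.6417

0.6417


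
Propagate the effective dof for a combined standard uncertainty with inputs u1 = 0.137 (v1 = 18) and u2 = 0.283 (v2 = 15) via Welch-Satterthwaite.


uc = sqrt(u1^2 + u2^2) = sqrt(0.137^2 + 0.283^2) = 0.31441692
v_eff = uc^4 / (u1^4/v1 + u2^4/v2)
= 0.31441692^4 / (0.137^4/18 + 0.283^4/15)
= 0.0097729041 / 0.00044718738
v_eff = 21.8542

21.8542


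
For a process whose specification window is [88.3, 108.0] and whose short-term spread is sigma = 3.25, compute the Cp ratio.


Cp = (USL - LSL) / (6 * sigma)
= (108.0 - 88.3) / (6 * 3.25)
= 19.7000 / 19.5000
= 1.0103

1.0103


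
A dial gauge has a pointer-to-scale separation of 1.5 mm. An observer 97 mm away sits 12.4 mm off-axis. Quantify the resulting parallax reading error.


error = h * offset / d
= 1.5 * 12.4 / 97
= 0.1918

0.1918


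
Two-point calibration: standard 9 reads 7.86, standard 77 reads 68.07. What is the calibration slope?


slope = (y2 - y1) / (x2 - x1)
= (68.07 - 7.86) / (77 - 9)
= 60.2100 / 68
= 0.8854

0.8854


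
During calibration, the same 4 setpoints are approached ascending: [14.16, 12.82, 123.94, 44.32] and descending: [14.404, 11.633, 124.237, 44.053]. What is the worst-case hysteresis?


|14.16 - 14.404| = 0.2440
|12.82 - 11.633| = 1.1870
|123.94 - 124.237| = 0.2970
|44.32 - 44.053| = 0.2670
hysteresis = max(diffs) = 1.1870

1.1870


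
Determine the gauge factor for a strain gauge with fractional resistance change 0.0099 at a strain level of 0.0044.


GF = (dR/R) / epsilon
= 0.0099 / 0.0044
= 2.2500

2.2500


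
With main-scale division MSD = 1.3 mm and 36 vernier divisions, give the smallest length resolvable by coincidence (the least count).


LC = MSD / n_div
= 1.3 / 36
= 0.0361

0.0361


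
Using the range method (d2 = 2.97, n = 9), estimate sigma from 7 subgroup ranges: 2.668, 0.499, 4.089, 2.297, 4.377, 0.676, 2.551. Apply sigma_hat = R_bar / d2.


R_bar = (2.668 + 0.499 + 4.089 + 2.297 + 4.377 + 0.676 + 2.551) / 7
R_bar = 17.157 / 7 = 2.451
sigma_hat = R_bar / d2 = 2.451 / 2.97 = 0.8253

0.8253


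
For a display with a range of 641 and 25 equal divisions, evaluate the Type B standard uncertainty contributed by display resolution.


resolution = range / divisions
resolution = 641 / 25 = 25.64
u_res = resolution / (2*sqrt(3))
u_res = 25.64 / 3.4641016
u_res = 7.4016

7.4016


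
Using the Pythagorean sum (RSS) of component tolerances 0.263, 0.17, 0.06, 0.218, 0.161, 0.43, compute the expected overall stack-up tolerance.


RSS = sqrt(0.263^2 + 0.17^2 + 0.06^2 + 0.218^2 + 0.161^2 + 0.43^2)
= sqrt(0.360014)
= 0.6000

0.6000


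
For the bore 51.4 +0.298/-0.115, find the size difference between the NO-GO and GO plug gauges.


GO = nominal - lower_tol (smallest hole = maximum material condition)
GO = 51.4 - 0.115 = 51.285
NO-GO = nominal + upper_tol (largest hole = least material condition)
NO-GO = 51.4 + 0.298 = 51.698
spread = NO-GO - GO = 51.698 - 51.285 = 0.4130

0.4130


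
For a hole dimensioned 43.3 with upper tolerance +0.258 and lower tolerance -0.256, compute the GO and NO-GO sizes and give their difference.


GO = nominal - lower_tol (smallest hole = maximum material condition)
GO = 43.3 - 0.256 = 43.044
NO-GO = nominal + upper_tol (largest hole = least material condition)
NO-GO = 43.3 + 0.258 = 43.558
spread = NO-GO - GO = 43.558 - 43.044 = 0.5140

0.5140


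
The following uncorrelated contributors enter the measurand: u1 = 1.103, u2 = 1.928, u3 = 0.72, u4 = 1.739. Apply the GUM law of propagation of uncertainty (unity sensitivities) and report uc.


uc = sqrt(1.103^2 + 1.928^2 + 0.72^2 + 1.739^2)
uc = sqrt(8.476314)
uc = 2.9114

2.9114


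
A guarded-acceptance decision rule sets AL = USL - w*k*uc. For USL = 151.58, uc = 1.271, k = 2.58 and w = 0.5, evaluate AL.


U = k * uc = 2.58 * 1.271 = 3.27918
guard band g = w * U = 0.5 * 3.27918 = 1.63959
AL = USL - g = 151.58 - 1.63959
AL = 149.9404

149.9404


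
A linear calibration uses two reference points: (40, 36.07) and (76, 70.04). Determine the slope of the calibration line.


slope = (y2 - y1) / (x2 - x1)
= (70.04 - 36.07) / (76 - 40)
= 33.9700 / 36
= 0.9436

0.9436


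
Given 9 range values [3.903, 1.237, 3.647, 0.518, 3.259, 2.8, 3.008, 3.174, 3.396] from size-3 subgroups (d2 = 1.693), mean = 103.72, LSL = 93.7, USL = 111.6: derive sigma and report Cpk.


R_bar = (3.903 + 1.237 + 3.647 + 0.518 + 3.259 + 2.8 + 3.008 + 3.174 + 3.396) / 9 = 2.7713333
sigma = R_bar / d2 = 2.7713333 / 1.693 = 1.6369364
Cp = (USL - LSL)/(6*sigma) = (111.6 - 93.7)/(6*1.6369364) = 1.8225
Cpu = (111.6 - 103.72)/(3*1.6369364) = 1.6046
Cpl = (103.72 - 93.7)/(3*1.6369364) = 2.0404
Cpk = min(Cpu, Cpl) = 1.6046

1.6046


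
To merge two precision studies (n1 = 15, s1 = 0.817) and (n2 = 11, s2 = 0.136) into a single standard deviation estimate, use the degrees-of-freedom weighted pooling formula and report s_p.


s_p = sqrt(((n1-1)*s1^2 + (n2-1)*s2^2) / (n1+n2-2))
numerator = (15-1)*0.817^2 + (11-1)*0.136^2 = 9.344846 + 0.18496 = 9.529806
denominator = 15 + 11 - 2 = 24
s_p^2 = 9.529806 / 24 = 0.39707525
s_p = sqrt(0.39707525) = 0.6301

0.6301


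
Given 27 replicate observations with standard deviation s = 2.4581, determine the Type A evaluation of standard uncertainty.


u_A = s / sqrt(n)
u_A = 2.4581 / sqrt(27)
u_A = 2.4581 / 5.1961524
u_A = 0.4731

0.4731


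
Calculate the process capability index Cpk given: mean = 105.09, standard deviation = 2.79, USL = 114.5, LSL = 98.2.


Cpu = (USL - mean) / (3*sigma) = (114.5 - 105.09) / (3*2.79) = 1.1243
Cpl = (mean - LSL) / (3*sigma) = (105.09 - 98.2) / (3*2.79) = 0.8232
Cpk = min(Cpu, Cpl) = 0.8232

0.8232


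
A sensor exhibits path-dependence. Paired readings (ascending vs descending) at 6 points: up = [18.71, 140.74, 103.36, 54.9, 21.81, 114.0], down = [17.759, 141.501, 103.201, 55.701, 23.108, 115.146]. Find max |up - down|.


|18.71 - 17.759| = 0.9510
|140.74 - 141.501| = 0.7610
|103.36 - 103.201| = 0.1590
|54.9 - 55.701| = 0.8010
|21.81 - 23.108| = 1.2980
|114.0 - 115.146| = 1.1460
hysteresis = max(diffs) = 1.2980

1.2980


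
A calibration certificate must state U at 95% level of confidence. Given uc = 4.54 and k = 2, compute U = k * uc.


U = k * uc
U = 2 * 4.54
U = 9.0800

9.0800


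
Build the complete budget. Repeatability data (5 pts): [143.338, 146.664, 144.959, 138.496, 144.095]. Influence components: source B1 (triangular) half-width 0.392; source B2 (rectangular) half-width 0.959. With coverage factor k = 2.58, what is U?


mean = (143.338 + 146.664 + 144.959 + 138.496 + 144.095) / 5 = 143.5104
s = sqrt(sum((x - mean)^2)/(n-1)) = 3.064283
u_A = s / sqrt(n) = 3.064283 / sqrt(5) = 1.370389
u_B1 = 0.392 / sqrt(6) = 0.16003333
u_B2 = 0.959 / sqrt(3) = 0.55367891
uc = sqrt(1.370389^2 + 0.16003333^2 + 0.55367891^2) = 1.486653
U = k * uc = 2.58 * 1.486653
U = 3.8356

3.8356
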